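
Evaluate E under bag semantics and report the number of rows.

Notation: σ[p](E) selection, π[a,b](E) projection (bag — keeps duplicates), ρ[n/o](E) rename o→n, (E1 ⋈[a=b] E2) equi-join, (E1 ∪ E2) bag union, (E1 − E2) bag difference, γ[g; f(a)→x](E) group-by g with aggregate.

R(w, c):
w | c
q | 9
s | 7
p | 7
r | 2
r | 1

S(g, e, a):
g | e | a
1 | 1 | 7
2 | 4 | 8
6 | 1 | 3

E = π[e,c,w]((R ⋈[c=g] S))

Per-node cardinality:
  R → 5
  S → 3
  (R ⋈[c=g] S) → 2
  π[e,c,w]((R ⋈[c=g] S)) → 2

|E| = 2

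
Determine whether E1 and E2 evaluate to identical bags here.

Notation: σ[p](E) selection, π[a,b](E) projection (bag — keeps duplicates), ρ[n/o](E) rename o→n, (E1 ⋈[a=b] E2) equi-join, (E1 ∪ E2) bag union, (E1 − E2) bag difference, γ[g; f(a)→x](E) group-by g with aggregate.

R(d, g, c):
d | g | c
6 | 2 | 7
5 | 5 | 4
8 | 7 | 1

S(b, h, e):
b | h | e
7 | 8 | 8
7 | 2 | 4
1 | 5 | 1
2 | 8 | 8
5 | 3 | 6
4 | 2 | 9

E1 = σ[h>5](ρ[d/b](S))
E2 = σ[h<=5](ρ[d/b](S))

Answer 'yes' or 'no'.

E1 subexpression sizes:
  S → 6
  ρ[d/b](S) → 6
  σ[h>5](ρ[d/b](S)) → 2
E2 subexpression sizes:
  S → 6
  ρ[d/b](S) → 6
  σ[h<=5](ρ[d/b](S)) → 4

E1 result:
d | h | e
2 | 8 | 8
7 | 8 | 8
E2 result:
d | h | e
1 | 5 | 1
4 | 2 | 9
5 | 3 | 6
7 | 2 | 4
Witness: (2, 8, 8) appears 1× in E1 but 0× in E2.

no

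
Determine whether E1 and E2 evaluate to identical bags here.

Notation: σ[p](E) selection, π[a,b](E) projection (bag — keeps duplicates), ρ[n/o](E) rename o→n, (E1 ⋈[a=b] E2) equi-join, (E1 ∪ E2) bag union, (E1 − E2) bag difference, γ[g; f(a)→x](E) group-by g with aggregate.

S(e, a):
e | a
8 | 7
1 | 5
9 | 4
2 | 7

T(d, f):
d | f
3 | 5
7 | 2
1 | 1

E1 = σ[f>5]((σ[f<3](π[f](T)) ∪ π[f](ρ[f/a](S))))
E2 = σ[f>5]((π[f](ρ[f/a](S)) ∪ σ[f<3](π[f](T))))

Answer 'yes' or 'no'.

E1 per-node cardinality:
  T → 3
  π[f](T) → 3
  σ[f<3](π[f](T)) → 2
  S → 4
  ρ[f/a](S) → 4
  π[f](ρ[f/a](S)) → 4
  (σ[f<3](π[f](T)) ∪ π[f](ρ[f/a](S))) → 6
  σ[f>5]((σ[f<3](π[f](T)) ∪ π[f](ρ[f/a](S)))) → 2
E2 per-node cardinality:
  S → 4
  ρ[f/a](S) → 4
  π[f](ρ[f/a](S)) → 4
  T → 3
  π[f](T) → 3
  σ[f<3](π[f](T)) → 2
  (π[f](ρ[f/a](S)) ∪ σ[f<3](π[f](T))) → 6
  σ[f>5]((π[f](ρ[f/a](S)) ∪ σ[f<3](π[f](T)))) → 2

E1 and E2 produce the same multiset:
f
7
7

yes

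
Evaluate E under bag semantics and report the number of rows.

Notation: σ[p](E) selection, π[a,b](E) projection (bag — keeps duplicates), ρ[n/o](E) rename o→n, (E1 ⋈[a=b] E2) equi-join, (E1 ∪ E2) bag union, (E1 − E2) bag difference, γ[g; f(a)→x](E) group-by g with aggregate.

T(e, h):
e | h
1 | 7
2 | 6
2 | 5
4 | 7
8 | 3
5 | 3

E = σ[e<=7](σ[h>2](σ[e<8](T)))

Row counts bottom-up:
  T → 6
  σ[e<8](T) → 5
  σ[h>2](σ[e<8](T)) → 5
  σ[e<=7](σ[h>2](σ[e<8](T))) → 5

|E| = 5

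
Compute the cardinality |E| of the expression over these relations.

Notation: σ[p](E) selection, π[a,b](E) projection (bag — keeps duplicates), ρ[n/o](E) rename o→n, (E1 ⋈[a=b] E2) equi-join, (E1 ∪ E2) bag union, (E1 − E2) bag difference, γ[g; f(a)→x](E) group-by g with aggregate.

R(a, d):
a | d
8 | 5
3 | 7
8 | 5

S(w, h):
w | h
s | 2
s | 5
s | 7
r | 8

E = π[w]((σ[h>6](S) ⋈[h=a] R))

Row counts bottom-up:
  S → 4
  σ[h>6](S) → 2
  R → 3
  (σ[h>6](S) ⋈[h=a] R) → 2
  π[w]((σ[h>6](S) ⋈[h=a] R)) → 2

|E| = 2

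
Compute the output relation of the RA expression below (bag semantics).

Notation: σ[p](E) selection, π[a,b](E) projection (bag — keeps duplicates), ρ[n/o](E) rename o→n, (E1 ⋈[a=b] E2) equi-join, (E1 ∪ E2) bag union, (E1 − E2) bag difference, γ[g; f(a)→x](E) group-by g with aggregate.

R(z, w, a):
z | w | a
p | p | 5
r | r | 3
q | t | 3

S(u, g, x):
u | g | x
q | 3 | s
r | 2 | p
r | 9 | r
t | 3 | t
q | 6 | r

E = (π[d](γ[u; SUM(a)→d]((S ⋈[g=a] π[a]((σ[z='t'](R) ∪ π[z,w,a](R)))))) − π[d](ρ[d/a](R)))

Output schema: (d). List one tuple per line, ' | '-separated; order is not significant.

Row counts bottom-up:
  S → 5
  R → 3
  σ[z='t'](R) → 0
  R → 3
  π[z,w,a](R) → 3
  (σ[z='t'](R) ∪ π[z,w,a](R)) → 3
  π[a]((σ[z='t'](R) ∪ π[z,w,a](R))) → 3
  (S ⋈[g=a] π[a]((σ[z='t'](R) ∪ π[z,w,a](R)))) → 4
  γ[u; SUM(a)→d]((S ⋈[g=a] π[a]((σ[z='t'](R) ∪ π[z,w,a](R))))) → 2
  π[d](γ[u; SUM(a)→d]((S ⋈[g=a] π[a]((σ[z='t'](R) ∪ π[z,w,a](R)))))) → 2
  R → 3
  ρ[d/a](R) → 3
  π[d](ρ[d/a](R)) → 3
  (π[d](γ[u; SUM(a)→d]((S ⋈[g=a] π[a]((σ[z='t'](R) ∪ π[z,w,a](R)))))) − π[d](ρ[d/a](R))) → 2

== RESULT ==
d
6
6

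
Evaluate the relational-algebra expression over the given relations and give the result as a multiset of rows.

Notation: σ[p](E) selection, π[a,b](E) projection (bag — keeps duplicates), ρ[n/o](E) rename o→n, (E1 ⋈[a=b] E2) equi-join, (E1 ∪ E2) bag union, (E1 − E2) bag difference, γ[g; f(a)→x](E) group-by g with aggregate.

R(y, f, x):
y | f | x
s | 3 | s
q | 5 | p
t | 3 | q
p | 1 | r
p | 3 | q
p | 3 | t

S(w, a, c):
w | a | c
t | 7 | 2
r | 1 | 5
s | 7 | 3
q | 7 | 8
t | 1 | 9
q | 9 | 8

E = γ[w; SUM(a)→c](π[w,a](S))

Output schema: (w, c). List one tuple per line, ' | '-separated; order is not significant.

Subexpression sizes:
  S → 6
  π[w,a](S) → 6
  γ[w; SUM(a)→c](π[w,a](S)) → 4

== RESULT ==
w | c
q | 16
r | 1
s | 7
t | 8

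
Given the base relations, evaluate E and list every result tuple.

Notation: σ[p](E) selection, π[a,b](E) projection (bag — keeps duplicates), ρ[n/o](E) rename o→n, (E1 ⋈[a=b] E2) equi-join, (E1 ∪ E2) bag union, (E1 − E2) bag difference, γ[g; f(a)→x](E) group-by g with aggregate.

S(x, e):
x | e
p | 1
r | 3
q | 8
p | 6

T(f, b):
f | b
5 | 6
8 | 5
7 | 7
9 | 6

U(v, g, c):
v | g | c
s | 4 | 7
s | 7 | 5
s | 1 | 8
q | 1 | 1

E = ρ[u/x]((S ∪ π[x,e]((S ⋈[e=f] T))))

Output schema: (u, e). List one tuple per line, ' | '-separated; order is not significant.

Stepwise |·|:
  S → 4
  S → 4
  T → 4
  (S ⋈[e=f] T) → 1
  π[x,e]((S ⋈[e=f] T)) → 1
  (S ∪ π[x,e]((S ⋈[e=f] T))) → 5
  ρ[u/x]((S ∪ π[x,e]((S ⋈[e=f] T)))) → 5

== RESULT ==
u | e
p | 1
p | 6
q | 8
q | 8
r | 3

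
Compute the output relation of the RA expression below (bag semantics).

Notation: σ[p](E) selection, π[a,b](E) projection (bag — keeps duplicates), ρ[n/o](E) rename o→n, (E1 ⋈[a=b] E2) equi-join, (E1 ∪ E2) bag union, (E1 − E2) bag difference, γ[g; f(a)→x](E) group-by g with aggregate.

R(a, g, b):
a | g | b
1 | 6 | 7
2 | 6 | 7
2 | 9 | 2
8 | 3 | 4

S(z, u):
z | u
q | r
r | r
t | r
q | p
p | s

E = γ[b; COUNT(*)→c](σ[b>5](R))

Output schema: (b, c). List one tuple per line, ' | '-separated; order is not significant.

Subexpression sizes:
  R → 4
  σ[b>5](R) → 2
  γ[b; COUNT(*)→c](σ[b>5](R)) → 1

== RESULT ==
b | c
7 | 2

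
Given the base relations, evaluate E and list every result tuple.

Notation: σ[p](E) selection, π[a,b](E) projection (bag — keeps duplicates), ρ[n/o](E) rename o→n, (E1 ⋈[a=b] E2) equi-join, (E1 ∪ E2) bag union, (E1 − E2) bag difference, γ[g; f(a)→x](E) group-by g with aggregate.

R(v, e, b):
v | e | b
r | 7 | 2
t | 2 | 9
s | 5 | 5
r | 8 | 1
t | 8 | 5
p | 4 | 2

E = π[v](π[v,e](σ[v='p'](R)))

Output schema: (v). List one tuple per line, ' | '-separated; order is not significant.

Per-node cardinality:
  R → 6
  σ[v='p'](R) → 1
  π[v,e](σ[v='p'](R)) → 1
  π[v](π[v,e](σ[v='p'](R))) → 1

== RESULT ==
v
p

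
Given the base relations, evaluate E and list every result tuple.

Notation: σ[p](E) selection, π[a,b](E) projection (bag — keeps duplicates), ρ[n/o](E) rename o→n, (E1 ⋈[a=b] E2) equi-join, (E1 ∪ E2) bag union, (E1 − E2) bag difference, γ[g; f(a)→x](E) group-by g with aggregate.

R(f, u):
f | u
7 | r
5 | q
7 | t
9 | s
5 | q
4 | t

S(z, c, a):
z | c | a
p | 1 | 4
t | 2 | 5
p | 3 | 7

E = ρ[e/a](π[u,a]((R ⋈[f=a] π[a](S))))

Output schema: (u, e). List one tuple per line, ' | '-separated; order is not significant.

Row counts bottom-up:
  R → 6
  S → 3
  π[a](S) → 3
  (R ⋈[f=a] π[a](S)) → 5
  π[u,a]((R ⋈[f=a] π[a](S))) → 5
  ρ[e/a](π[u,a]((R ⋈[f=a] π[a](S)))) → 5

== RESULT ==
u | e
q | 5
q | 5
r | 7
t | 4
t | 7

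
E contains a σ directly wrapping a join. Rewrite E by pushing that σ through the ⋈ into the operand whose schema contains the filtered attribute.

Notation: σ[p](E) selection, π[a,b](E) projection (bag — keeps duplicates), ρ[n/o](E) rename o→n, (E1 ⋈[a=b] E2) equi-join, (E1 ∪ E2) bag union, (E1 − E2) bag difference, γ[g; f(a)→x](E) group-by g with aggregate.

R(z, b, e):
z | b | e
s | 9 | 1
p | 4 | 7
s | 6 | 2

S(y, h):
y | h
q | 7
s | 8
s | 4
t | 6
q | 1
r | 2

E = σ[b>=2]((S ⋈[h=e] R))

σ filters on b, owned by the right side.
E' = (S ⋈[h=e] σ[b>=2](R))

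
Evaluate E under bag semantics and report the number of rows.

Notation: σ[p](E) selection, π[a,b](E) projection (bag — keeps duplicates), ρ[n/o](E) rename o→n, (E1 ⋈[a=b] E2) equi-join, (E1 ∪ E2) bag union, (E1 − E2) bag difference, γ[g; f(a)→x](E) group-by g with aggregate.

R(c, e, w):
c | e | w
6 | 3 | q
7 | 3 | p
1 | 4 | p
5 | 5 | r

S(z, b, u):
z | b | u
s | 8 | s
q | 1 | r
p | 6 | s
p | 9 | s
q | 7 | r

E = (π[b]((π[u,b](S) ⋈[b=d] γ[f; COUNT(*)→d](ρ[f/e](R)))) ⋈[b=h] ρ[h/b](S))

Stepwise |·|:
  S → 5
  π[u,b](S) → 5
  R → 4
  ρ[f/e](R) → 4
  γ[f; COUNT(*)→d](ρ[f/e](R)) → 3
  (π[u,b](S) ⋈[b=d] γ[f; COUNT(*)→d](ρ[f/e](R))) → 2
  π[b]((π[u,b](S) ⋈[b=d] γ[f; COUNT(*)→d](ρ[f/e](R)))) → 2
  S → 5
  ρ[h/b](S) → 5
  (π[b]((π[u,b](S) ⋈[b=d] γ[f; COUNT(*)→d](ρ[f/e](R)))) ⋈[b=h] ρ[h/b](S)) → 2

|E| = 2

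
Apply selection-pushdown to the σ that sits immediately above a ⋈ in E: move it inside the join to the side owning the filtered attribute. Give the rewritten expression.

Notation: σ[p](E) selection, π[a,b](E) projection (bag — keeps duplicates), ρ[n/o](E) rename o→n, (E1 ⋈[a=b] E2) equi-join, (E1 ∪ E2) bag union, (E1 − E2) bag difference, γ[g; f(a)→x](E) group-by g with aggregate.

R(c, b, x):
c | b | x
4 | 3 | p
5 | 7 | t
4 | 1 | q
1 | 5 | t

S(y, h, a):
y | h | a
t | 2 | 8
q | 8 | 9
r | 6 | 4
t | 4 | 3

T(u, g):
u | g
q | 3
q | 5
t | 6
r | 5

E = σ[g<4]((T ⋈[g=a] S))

σ filters on g, owned by the left side.
E' = (σ[g<4](T) ⋈[g=a] S)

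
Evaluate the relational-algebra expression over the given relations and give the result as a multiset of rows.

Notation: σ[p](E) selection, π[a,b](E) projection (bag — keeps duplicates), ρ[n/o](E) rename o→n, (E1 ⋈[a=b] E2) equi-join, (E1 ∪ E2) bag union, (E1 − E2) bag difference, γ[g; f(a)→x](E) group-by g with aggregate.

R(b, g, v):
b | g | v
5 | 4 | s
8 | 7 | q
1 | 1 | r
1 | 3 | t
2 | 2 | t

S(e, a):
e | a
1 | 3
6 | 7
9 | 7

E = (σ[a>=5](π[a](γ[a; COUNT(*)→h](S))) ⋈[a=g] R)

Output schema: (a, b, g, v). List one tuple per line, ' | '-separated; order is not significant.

Row counts bottom-up:
  S → 3
  γ[a; COUNT(*)→h](S) → 2
  π[a](γ[a; COUNT(*)→h](S)) → 2
  σ[a>=5](π[a](γ[a; COUNT(*)→h](S))) → 1
  R → 5
  (σ[a>=5](π[a](γ[a; COUNT(*)→h](S))) ⋈[a=g] R) → 1

== RESULT ==
a | b | g | v
7 | 8 | 7 | q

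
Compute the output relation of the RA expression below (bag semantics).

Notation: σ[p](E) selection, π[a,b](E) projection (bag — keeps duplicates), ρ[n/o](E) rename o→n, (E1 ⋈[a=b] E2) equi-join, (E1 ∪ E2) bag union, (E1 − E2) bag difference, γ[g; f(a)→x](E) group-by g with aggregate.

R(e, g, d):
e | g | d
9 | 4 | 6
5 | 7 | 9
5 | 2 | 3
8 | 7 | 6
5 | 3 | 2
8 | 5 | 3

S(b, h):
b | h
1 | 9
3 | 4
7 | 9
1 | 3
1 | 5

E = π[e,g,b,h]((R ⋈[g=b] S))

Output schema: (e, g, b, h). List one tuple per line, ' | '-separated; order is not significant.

Subexpression sizes:
  R → 6
  S → 5
  (R ⋈[g=b] S) → 3
  π[e,g,b,h]((R ⋈[g=b] S)) → 3

== RESULT ==
e | g | b | h
5 | 3 | 3 | 4
5 | 7 | 7 | 9
8 | 7 | 7 | 9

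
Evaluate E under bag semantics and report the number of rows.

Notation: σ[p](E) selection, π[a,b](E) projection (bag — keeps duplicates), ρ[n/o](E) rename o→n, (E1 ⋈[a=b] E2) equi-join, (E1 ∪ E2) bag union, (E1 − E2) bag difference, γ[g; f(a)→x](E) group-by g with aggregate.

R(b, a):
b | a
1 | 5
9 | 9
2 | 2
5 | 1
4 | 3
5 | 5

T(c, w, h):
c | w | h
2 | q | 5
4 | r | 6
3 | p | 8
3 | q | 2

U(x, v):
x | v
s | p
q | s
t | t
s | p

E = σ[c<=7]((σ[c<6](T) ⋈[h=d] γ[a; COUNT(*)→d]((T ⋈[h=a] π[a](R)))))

Row counts bottom-up:
  T → 4
  σ[c<6](T) → 4
  T → 4
  R → 6
  π[a](R) → 6
  (T ⋈[h=a] π[a](R)) → 3
  γ[a; COUNT(*)→d]((T ⋈[h=a] π[a](R))) → 2
  (σ[c<6](T) ⋈[h=d] γ[a; COUNT(*)→d]((T ⋈[h=a] π[a](R)))) → 1
  σ[c<=7]((σ[c<6](T) ⋈[h=d] γ[a; COUNT(*)→d]((T ⋈[h=a] π[a](R))))) → 1

|E| = 1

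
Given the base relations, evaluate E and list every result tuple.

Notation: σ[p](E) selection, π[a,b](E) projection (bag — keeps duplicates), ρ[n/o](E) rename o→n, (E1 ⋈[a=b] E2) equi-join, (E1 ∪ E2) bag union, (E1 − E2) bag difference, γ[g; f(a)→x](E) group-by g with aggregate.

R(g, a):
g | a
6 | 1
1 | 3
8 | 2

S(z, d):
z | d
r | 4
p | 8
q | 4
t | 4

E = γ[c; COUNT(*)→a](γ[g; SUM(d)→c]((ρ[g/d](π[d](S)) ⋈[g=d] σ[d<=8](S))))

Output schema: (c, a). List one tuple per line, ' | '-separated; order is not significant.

Per-node cardinality:
  S → 4
  π[d](S) → 4
  ρ[g/d](π[d](S)) → 4
  S → 4
  σ[d<=8](S) → 4
  (ρ[g/d](π[d](S)) ⋈[g=d] σ[d<=8](S)) → 10
  γ[g; SUM(d)→c]((ρ[g/d](π[d](S)) ⋈[g=d] σ[d<=8](S))) → 2
  γ[c; COUNT(*)→a](γ[g; SUM(d)→c]((ρ[g/d](π[d](S)) ⋈[g=d] σ[d<=8](S)))) → 2

== RESULT ==
c | a
8 | 1
36 | 1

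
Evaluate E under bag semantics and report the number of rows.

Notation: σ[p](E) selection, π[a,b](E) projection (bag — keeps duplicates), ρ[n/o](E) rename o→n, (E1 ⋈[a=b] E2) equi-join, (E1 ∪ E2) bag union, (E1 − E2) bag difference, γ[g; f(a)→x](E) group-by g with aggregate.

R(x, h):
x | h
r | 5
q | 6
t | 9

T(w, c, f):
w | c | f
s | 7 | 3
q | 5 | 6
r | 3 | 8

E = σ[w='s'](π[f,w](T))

Per-node cardinality:
  T → 3
  π[f,w](T) → 3
  σ[w='s'](π[f,w](T)) → 1

|E| = 1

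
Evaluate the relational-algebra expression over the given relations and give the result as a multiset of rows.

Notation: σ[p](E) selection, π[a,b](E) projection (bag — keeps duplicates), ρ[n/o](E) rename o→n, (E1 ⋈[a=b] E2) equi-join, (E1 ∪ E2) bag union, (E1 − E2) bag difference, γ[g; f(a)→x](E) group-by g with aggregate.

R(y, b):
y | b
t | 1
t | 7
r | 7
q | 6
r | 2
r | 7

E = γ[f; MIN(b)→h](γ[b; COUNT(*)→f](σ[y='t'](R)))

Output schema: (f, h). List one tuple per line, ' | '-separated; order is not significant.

Subexpression sizes:
  R → 6
  σ[y='t'](R) → 2
  γ[b; COUNT(*)→f](σ[y='t'](R)) → 2
  γ[f; MIN(b)→h](γ[b; COUNT(*)→f](σ[y='t'](R))) → 1

== RESULT ==
f | h
1 | 1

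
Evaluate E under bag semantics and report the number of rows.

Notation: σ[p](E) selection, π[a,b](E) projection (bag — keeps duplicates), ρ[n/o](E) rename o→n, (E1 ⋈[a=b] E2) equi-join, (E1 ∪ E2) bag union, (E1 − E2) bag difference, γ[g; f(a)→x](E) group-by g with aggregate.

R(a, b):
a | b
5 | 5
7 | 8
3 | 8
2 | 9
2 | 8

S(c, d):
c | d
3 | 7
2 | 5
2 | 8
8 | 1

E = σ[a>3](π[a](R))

Row counts bottom-up:
  R → 5
  π[a](R) → 5
  σ[a>3](π[a](R)) → 2

|E| = 2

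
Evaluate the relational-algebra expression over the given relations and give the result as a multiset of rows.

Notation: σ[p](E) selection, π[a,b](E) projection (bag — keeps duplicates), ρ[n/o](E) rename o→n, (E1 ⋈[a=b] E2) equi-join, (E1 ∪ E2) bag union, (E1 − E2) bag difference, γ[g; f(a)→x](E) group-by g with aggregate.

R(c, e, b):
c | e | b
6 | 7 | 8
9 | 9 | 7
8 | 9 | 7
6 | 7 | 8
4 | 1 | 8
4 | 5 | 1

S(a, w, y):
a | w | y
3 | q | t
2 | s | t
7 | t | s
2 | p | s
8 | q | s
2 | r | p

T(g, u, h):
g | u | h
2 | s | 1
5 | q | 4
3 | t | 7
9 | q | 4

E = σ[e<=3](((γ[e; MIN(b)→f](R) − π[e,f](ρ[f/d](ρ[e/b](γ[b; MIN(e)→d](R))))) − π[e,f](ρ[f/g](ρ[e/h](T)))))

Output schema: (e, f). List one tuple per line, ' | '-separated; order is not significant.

Per-node cardinality:
  R → 6
  γ[e; MIN(b)→f](R) → 4
  R → 6
  γ[b; MIN(e)→d](R) → 3
  ρ[e/b](γ[b; MIN(e)→d](R)) → 3
  ρ[f/d](ρ[e/b](γ[b; MIN(e)→d](R))) → 3
  π[e,f](ρ[f/d](ρ[e/b](γ[b; MIN(e)→d](R)))) → 3
  (γ[e; MIN(b)→f](R) − π[e,f](ρ[f/d](ρ[e/b](γ[b; MIN(e)→d](R))))) → 4
  T → 4
  ρ[e/h](T) → 4
  ρ[f/g](ρ[e/h](T)) → 4
  π[e,f](ρ[f/g](ρ[e/h](T))) → 4
  ((γ[e; MIN(b)→f](R) − π[e,f](ρ[f/d](ρ[e/b](γ[b; MIN(e)→d](R))))) − π[e,f](ρ[f/g](ρ[e/h](T)))) → 4
  σ[e<=3](((γ[e; MIN(b)→f](R) − π[e,f](ρ[f/d](ρ[e/b](γ[b; MIN(e)→d](R))))) − π[e,f](ρ[f/g](ρ[e/h](T))))) → 1

== RESULT ==
e | f
1 | 8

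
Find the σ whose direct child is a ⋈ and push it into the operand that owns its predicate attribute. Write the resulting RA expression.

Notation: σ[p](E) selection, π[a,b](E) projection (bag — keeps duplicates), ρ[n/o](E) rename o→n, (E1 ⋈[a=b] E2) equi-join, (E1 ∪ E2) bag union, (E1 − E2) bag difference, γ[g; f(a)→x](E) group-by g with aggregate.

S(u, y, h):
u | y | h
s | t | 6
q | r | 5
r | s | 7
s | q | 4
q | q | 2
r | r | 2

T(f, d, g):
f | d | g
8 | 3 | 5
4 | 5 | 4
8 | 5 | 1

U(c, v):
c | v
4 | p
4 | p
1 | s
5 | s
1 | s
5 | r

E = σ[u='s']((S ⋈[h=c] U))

σ filters on u, owned by the left side.
E' = (σ[u='s'](S) ⋈[h=c] U)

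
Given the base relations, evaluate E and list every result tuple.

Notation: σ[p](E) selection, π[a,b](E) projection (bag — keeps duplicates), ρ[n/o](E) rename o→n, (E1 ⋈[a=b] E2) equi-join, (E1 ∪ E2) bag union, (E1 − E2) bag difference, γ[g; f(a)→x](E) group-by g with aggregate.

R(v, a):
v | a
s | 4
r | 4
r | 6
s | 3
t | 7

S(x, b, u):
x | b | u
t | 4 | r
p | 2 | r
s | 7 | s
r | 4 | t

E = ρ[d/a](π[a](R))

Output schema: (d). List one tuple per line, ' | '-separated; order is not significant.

Row counts bottom-up:
  R → 5
  π[a](R) → 5
  ρ[d/a](π[a](R)) → 5

== RESULT ==
d
3
4
4
6
7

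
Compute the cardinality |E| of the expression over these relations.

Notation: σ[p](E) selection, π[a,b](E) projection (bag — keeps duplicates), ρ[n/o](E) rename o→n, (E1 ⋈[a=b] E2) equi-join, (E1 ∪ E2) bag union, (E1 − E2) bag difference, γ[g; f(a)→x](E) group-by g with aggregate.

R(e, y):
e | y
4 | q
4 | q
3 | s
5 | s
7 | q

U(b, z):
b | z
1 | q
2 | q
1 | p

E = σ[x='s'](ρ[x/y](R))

Subexpression sizes:
  R → 5
  ρ[x/y](R) → 5
  σ[x='s'](ρ[x/y](R)) → 2

|E| = 2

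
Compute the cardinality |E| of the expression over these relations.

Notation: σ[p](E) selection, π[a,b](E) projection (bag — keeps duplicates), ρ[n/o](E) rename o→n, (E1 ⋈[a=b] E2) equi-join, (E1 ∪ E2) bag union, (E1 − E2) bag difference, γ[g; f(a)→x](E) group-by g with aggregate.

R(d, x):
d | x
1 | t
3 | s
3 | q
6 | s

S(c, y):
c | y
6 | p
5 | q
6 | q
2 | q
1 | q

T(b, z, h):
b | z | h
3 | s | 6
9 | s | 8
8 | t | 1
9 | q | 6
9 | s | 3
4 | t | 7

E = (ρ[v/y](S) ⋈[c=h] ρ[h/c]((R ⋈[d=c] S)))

Subexpression sizes:
  S → 5
  ρ[v/y](S) → 5
  R → 4
  S → 5
  (R ⋈[d=c] S) → 3
  ρ[h/c]((R ⋈[d=c] S)) → 3
  (ρ[v/y](S) ⋈[c=h] ρ[h/c]((R ⋈[d=c] S))) → 5

|E| = 5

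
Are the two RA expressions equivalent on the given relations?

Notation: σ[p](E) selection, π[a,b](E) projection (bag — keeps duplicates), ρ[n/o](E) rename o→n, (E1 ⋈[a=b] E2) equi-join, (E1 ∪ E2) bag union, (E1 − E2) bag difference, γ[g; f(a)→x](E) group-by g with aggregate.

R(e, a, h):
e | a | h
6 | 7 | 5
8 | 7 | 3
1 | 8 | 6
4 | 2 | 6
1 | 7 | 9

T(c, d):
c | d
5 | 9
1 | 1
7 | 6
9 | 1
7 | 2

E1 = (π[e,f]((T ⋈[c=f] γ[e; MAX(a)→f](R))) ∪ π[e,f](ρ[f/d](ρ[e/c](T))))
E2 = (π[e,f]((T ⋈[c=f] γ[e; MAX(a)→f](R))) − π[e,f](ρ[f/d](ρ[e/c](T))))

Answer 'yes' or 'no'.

E1 row counts bottom-up:
  T → 5
  R → 5
  γ[e; MAX(a)→f](R) → 4
  (T ⋈[c=f] γ[e; MAX(a)→f](R)) → 4
  π[e,f]((T ⋈[c=f] γ[e; MAX(a)→f](R))) → 4
  T → 5
  ρ[e/c](T) → 5
  ρ[f/d](ρ[e/c](T)) → 5
  π[e,f](ρ[f/d](ρ[e/c](T))) → 5
  (π[e,f]((T ⋈[c=f] γ[e; MAX(a)→f](R))) ∪ π[e,f](ρ[f/d](ρ[e/c](T)))) → 9
E2 row counts bottom-up:
  T → 5
  R → 5
  γ[e; MAX(a)→f](R) → 4
  (T ⋈[c=f] γ[e; MAX(a)→f](R)) → 4
  π[e,f]((T ⋈[c=f] γ[e; MAX(a)→f](R))) → 4
  T → 5
  ρ[e/c](T) → 5
  ρ[f/d](ρ[e/c](T)) → 5
  π[e,f](ρ[f/d](ρ[e/c](T))) → 5
  (π[e,f]((T ⋈[c=f] γ[e; MAX(a)→f](R))) − π[e,f](ρ[f/d](ρ[e/c](T)))) → 4

E1 result:
e | f
1 | 1
5 | 9
6 | 7
6 | 7
7 | 2
7 | 6
8 | 7
8 | 7
9 | 1
E2 result:
e | f
6 | 7
6 | 7
8 | 7
8 | 7
Witness: (1, 1) appears 1× in E1 but 0× in E2.

no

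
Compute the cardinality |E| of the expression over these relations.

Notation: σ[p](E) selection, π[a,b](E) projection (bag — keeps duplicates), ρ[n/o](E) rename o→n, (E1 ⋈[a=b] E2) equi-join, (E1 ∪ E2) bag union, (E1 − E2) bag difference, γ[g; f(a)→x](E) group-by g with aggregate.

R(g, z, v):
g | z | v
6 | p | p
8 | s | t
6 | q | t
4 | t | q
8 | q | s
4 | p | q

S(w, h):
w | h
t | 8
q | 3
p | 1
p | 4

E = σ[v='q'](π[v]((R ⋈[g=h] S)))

Per-node cardinality:
  R → 6
  S → 4
  (R ⋈[g=h] S) → 4
  π[v]((R ⋈[g=h] S)) → 4
  σ[v='q'](π[v]((R ⋈[g=h] S))) → 2

|E| = 2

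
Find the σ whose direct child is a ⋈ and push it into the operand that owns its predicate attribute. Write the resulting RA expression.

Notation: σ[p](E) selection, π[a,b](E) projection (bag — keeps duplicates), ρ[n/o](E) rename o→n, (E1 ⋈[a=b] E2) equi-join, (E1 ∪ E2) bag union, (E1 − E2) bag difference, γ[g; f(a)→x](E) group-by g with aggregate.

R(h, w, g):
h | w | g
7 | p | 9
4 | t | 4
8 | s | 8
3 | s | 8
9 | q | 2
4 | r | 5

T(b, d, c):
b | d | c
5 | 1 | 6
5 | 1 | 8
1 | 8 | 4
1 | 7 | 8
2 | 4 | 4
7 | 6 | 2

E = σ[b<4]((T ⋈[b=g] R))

σ filters on b, owned by the left side.
E' = (σ[b<4](T) ⋈[b=g] R)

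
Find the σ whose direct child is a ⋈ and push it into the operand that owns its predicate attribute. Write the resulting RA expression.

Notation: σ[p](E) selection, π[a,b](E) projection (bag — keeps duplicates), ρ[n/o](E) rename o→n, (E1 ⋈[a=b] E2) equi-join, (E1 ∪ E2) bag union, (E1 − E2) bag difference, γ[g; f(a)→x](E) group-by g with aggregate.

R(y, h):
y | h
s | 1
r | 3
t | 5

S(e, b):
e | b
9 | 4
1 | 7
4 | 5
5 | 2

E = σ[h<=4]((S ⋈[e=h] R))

σ filters on h, owned by the right side.
E' = (S ⋈[e=h] σ[h<=4](R))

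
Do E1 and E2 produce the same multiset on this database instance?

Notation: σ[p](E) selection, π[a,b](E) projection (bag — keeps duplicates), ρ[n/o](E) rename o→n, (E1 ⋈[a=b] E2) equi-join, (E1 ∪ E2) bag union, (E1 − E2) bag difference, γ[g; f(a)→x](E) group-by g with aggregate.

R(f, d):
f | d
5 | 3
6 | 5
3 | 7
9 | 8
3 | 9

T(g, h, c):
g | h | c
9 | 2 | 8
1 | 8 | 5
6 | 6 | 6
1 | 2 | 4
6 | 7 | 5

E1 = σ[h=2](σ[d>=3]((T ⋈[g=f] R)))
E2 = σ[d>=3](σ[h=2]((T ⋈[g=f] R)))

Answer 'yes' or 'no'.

E1 per-node cardinality:
  T → 5
  R → 5
  (T ⋈[g=f] R) → 3
  σ[d>=3]((T ⋈[g=f] R)) → 3
  σ[h=2](σ[d>=3]((T ⋈[g=f] R))) → 1
E2 per-node cardinality:
  T → 5
  R → 5
  (T ⋈[g=f] R) → 3
  σ[h=2]((T ⋈[g=f] R)) → 1
  σ[d>=3](σ[h=2]((T ⋈[g=f] R))) → 1

E1 and E2 produce the same multiset:
g | h | c | f | d
9 | 2 | 8 | 9 | 8

yes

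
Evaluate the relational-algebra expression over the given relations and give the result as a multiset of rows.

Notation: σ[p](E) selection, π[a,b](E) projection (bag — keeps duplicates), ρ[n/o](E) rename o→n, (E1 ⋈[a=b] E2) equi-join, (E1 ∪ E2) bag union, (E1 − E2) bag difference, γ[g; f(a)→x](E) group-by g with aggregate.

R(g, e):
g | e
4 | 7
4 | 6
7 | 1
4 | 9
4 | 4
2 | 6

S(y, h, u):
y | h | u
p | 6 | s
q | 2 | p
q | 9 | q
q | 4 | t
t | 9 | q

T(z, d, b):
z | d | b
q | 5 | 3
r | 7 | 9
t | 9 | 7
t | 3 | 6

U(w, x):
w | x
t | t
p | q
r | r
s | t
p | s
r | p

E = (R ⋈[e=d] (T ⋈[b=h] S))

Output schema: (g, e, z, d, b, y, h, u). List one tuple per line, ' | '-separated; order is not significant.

Per-node cardinality:
  R → 6
  T → 4
  S → 5
  (T ⋈[b=h] S) → 3
  (R ⋈[e=d] (T ⋈[b=h] S)) → 2

== RESULT ==
g | e | z | d | b | y | h | u
4 | 7 | r | 7 | 9 | q | 9 | q
4 | 7 | r | 7 | 9 | t | 9 | q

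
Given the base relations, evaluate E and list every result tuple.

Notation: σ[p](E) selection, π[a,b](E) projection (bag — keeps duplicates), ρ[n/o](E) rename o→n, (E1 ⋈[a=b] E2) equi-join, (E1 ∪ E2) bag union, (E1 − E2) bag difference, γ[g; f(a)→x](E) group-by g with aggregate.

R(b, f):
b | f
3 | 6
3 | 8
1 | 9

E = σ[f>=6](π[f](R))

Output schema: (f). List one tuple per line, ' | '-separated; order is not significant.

Row counts bottom-up:
  R → 3
  π[f](R) → 3
  σ[f>=6](π[f](R)) → 3

== RESULT ==
f
6
8
9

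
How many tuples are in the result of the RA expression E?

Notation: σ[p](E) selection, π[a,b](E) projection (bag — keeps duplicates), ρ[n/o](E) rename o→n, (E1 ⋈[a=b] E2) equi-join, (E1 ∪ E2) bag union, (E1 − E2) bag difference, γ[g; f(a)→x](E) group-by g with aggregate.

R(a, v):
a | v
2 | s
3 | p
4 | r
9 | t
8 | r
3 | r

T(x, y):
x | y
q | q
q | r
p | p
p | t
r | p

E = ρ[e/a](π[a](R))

Per-node cardinality:
  R → 6
  π[a](R) → 6
  ρ[e/a](π[a](R)) → 6

|E| = 6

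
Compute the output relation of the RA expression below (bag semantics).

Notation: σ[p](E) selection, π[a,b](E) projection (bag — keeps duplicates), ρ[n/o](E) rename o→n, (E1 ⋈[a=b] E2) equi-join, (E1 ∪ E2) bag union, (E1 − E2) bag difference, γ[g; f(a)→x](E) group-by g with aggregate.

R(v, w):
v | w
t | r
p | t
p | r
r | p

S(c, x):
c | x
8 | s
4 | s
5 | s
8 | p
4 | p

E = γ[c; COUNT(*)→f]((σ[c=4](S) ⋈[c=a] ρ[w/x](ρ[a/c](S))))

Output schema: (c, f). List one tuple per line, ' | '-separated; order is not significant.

Stepwise |·|:
  S → 5
  σ[c=4](S) → 2
  S → 5
  ρ[a/c](S) → 5
  ρ[w/x](ρ[a/c](S)) → 5
  (σ[c=4](S) ⋈[c=a] ρ[w/x](ρ[a/c](S))) → 4
  γ[c; COUNT(*)→f]((σ[c=4](S) ⋈[c=a] ρ[w/x](ρ[a/c](S)))) → 1

== RESULT ==
c | f
4 | 4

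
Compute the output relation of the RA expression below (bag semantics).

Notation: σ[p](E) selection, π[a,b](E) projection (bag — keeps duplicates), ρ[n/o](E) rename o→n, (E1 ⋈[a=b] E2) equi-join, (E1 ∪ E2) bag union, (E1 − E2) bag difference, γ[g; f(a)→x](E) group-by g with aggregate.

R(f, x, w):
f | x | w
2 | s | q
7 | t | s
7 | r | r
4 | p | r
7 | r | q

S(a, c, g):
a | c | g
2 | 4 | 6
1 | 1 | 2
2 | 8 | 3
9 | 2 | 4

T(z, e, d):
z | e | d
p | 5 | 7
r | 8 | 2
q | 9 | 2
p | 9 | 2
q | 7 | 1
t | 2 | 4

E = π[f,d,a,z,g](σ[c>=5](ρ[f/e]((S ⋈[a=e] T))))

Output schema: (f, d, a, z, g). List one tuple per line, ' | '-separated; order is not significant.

Per-node cardinality:
  S → 4
  T → 6
  (S ⋈[a=e] T) → 4
  ρ[f/e]((S ⋈[a=e] T)) → 4
  σ[c>=5](ρ[f/e]((S ⋈[a=e] T))) → 1
  π[f,d,a,z,g](σ[c>=5](ρ[f/e]((S ⋈[a=e] T)))) → 1

== RESULT ==
f | d | a | z | g
2 | 4 | 2 | t | 3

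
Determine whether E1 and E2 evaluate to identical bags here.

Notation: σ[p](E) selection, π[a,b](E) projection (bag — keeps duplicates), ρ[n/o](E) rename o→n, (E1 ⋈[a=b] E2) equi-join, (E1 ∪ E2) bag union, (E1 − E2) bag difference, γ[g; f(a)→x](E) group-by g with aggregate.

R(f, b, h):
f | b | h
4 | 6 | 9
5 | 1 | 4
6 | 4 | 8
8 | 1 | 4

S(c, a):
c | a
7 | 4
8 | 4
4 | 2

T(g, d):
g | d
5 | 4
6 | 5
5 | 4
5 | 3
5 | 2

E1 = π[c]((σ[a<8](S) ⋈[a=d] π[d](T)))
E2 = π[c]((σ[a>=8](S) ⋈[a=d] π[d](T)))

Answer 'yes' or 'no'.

E1 subexpression sizes:
  S → 3
  σ[a<8](S) → 3
  T → 5
  π[d](T) → 5
  (σ[a<8](S) ⋈[a=d] π[d](T)) → 5
  π[c]((σ[a<8](S) ⋈[a=d] π[d](T))) → 5
E2 subexpression sizes:
  S → 3
  σ[a>=8](S) → 0
  T → 5
  π[d](T) → 5
  (σ[a>=8](S) ⋈[a=d] π[d](T)) → 0
  π[c]((σ[a>=8](S) ⋈[a=d] π[d](T))) → 0

E1 result:
c
4
7
7
8
8
E2 result:
c
(0 rows)
Witness: (7,) appears 2× in E1 but 0× in E2.

no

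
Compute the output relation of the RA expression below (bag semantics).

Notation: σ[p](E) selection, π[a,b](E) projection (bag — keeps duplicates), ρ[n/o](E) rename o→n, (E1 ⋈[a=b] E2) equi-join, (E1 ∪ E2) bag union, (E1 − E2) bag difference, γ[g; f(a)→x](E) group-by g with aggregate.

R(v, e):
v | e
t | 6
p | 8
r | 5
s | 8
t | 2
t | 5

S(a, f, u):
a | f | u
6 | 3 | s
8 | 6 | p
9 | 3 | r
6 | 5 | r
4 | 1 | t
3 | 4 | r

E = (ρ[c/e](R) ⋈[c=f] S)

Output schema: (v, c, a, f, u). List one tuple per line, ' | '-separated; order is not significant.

Stepwise |·|:
  R → 6
  ρ[c/e](R) → 6
  S → 6
  (ρ[c/e](R) ⋈[c=f] S) → 3

== RESULT ==
v | c | a | f | u
r | 5 | 6 | 5 | r
t | 5 | 6 | 5 | r
t | 6 | 8 | 6 | p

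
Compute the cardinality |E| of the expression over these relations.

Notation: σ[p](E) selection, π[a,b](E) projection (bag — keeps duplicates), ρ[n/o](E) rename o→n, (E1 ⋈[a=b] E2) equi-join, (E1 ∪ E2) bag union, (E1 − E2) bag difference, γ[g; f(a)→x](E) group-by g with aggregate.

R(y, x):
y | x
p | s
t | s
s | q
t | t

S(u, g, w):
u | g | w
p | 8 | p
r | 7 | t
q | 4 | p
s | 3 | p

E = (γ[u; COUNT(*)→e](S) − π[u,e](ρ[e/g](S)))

Row counts bottom-up:
  S → 4
  γ[u; COUNT(*)→e](S) → 4
  S → 4
  ρ[e/g](S) → 4
  π[u,e](ρ[e/g](S)) → 4
  (γ[u; COUNT(*)→e](S) − π[u,e](ρ[e/g](S))) → 4

|E| = 4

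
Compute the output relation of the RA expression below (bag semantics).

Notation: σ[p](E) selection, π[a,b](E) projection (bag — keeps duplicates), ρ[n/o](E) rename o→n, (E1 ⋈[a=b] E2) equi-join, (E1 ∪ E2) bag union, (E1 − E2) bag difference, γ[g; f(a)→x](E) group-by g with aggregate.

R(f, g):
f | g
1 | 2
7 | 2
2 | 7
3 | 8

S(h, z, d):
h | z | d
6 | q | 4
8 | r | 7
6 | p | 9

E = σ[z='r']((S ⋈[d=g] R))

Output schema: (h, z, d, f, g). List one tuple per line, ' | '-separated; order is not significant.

Row counts bottom-up:
  S → 3
  R → 4
  (S ⋈[d=g] R) → 1
  σ[z='r']((S ⋈[d=g] R)) → 1

== RESULT ==
h | z | d | f | g
8 | r | 7 | 2 | 7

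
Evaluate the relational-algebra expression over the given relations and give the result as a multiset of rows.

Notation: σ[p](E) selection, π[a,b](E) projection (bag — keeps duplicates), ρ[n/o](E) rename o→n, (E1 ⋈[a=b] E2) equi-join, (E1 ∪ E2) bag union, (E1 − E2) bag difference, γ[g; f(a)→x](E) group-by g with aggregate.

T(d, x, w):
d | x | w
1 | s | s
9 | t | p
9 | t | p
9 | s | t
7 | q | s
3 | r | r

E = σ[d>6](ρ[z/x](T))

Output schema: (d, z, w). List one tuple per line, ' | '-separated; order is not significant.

Row counts bottom-up:
  T → 6
  ρ[z/x](T) → 6
  σ[d>6](ρ[z/x](T)) → 4

== RESULT ==
d | z | w
7 | q | s
9 | s | t
9 | t | p
9 | t | p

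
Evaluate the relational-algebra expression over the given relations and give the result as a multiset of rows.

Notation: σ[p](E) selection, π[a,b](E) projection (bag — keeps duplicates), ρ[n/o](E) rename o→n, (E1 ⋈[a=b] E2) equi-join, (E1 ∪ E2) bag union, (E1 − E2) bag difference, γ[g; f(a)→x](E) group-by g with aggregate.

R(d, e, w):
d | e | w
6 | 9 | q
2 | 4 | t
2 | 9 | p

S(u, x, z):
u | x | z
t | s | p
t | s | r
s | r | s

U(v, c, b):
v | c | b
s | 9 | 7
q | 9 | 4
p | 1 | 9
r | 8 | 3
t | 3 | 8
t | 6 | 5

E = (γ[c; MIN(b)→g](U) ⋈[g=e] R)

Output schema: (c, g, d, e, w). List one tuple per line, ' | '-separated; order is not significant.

Subexpression sizes:
  U → 6
  γ[c; MIN(b)→g](U) → 5
  R → 3
  (γ[c; MIN(b)→g](U) ⋈[g=e] R) → 3

== RESULT ==
c | g | d | e | w
1 | 9 | 2 | 9 | p
1 | 9 | 6 | 9 | q
9 | 4 | 2 | 4 | t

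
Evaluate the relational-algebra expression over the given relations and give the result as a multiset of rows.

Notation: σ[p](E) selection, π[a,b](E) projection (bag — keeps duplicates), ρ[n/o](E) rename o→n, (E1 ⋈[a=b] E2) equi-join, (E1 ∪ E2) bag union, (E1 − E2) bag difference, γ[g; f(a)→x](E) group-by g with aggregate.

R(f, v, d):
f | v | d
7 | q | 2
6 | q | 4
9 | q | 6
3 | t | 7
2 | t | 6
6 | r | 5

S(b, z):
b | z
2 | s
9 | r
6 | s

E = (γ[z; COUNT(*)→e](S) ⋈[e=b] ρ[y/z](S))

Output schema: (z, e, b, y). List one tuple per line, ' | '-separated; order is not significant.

Per-node cardinality:
  S → 3
  γ[z; COUNT(*)→e](S) → 2
  S → 3
  ρ[y/z](S) → 3
  (γ[z; COUNT(*)→e](S) ⋈[e=b] ρ[y/z](S)) → 1

== RESULT ==
z | e | b | y
s | 2 | 2 | s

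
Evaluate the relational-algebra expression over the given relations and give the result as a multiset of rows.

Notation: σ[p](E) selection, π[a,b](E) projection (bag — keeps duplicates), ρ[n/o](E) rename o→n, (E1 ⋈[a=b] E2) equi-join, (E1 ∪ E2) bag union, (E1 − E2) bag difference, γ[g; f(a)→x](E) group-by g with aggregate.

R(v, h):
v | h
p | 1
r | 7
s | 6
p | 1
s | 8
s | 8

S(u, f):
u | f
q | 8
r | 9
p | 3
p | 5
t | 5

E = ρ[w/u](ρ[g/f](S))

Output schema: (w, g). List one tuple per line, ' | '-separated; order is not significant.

Row counts bottom-up:
  S → 5
  ρ[g/f](S) → 5
  ρ[w/u](ρ[g/f](S)) → 5

== RESULT ==
w | g
p | 3
p | 5
q | 8
r | 9
t | 5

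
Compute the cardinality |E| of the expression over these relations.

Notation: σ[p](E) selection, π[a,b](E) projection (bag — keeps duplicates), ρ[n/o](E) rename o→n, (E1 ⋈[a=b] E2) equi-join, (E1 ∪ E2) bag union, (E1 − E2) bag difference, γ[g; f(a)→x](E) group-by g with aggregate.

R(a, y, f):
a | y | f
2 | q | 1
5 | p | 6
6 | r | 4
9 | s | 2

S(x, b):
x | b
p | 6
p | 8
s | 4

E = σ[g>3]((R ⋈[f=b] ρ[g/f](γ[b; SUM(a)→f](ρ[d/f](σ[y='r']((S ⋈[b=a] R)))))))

Per-node cardinality:
  R → 4
  S → 3
  R → 4
  (S ⋈[b=a] R) → 1
  σ[y='r']((S ⋈[b=a] R)) → 1
  ρ[d/f](σ[y='r']((S ⋈[b=a] R))) → 1
  γ[b; SUM(a)→f](ρ[d/f](σ[y='r']((S ⋈[b=a] R)))) → 1
  ρ[g/f](γ[b; SUM(a)→f](ρ[d/f](σ[y='r']((S ⋈[b=a] R))))) → 1
  (R ⋈[f=b] ρ[g/f](γ[b; SUM(a)→f](ρ[d/f](σ[y='r']((S ⋈[b=a] R)))))) → 1
  σ[g>3]((R ⋈[f=b] ρ[g/f](γ[b; SUM(a)→f](ρ[d/f](σ[y='r']((S ⋈[b=a] R))))))) → 1

|E| = 1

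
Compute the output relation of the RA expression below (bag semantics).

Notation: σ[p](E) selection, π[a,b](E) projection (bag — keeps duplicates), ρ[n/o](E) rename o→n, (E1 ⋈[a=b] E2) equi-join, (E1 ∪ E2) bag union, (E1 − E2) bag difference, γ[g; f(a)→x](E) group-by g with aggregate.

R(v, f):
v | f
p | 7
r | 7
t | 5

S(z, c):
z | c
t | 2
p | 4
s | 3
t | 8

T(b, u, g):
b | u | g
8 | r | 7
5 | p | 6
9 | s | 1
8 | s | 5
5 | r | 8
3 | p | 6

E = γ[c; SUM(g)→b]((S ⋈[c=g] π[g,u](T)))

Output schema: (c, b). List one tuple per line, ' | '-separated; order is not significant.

Per-node cardinality:
  S → 4
  T → 6
  π[g,u](T) → 6
  (S ⋈[c=g] π[g,u](T)) → 1
  γ[c; SUM(g)→b]((S ⋈[c=g] π[g,u](T))) → 1

== RESULT ==
c | b
8 | 8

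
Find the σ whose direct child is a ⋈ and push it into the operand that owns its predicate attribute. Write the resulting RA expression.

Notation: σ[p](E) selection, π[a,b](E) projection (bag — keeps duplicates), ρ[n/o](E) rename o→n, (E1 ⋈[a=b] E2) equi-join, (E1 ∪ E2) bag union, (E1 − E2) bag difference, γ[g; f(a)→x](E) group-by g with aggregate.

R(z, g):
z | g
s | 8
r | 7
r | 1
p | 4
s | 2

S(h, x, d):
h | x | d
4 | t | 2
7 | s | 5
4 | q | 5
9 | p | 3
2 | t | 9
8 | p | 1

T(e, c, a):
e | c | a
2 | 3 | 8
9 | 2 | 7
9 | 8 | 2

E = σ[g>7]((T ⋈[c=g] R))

σ filters on g, owned by the right side.
E' = (T ⋈[c=g] σ[g>7](R))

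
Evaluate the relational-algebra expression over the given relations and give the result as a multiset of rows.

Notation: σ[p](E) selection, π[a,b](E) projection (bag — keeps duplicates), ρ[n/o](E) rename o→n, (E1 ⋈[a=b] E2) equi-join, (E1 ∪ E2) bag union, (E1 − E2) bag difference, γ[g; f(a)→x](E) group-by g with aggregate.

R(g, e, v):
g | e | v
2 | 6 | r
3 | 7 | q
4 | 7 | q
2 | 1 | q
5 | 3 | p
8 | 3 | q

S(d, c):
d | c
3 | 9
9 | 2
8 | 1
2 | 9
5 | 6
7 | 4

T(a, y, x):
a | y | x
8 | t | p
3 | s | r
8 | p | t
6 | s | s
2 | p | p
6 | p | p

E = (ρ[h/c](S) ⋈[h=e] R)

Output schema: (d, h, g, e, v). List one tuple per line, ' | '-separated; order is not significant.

Stepwise |·|:
  S → 6
  ρ[h/c](S) → 6
  R → 6
  (ρ[h/c](S) ⋈[h=e] R) → 2

== RESULT ==
d | h | g | e | v
5 | 6 | 2 | 6 | r
8 | 1 | 2 | 1 | q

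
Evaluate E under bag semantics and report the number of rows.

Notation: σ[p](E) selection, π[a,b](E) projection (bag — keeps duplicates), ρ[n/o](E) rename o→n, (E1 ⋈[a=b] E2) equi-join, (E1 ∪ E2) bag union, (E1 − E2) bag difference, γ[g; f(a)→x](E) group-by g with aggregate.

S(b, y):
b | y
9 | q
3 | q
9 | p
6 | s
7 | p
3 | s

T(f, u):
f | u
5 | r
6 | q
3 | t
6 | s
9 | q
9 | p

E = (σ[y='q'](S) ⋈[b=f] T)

Per-node cardinality:
  S → 6
  σ[y='q'](S) → 2
  T → 6
  (σ[y='q'](S) ⋈[b=f] T) → 3

|E| = 3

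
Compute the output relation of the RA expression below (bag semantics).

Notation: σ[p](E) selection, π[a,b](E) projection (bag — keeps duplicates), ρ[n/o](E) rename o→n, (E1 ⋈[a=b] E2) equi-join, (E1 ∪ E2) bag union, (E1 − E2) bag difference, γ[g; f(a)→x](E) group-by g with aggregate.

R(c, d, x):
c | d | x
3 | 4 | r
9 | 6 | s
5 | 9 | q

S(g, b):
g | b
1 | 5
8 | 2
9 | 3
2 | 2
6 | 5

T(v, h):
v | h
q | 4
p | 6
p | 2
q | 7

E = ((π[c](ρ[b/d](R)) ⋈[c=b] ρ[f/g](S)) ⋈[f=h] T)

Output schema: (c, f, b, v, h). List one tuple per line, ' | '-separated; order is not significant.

Stepwise |·|:
  R → 3
  ρ[b/d](R) → 3
  π[c](ρ[b/d](R)) → 3
  S → 5
  ρ[f/g](S) → 5
  (π[c](ρ[b/d](R)) ⋈[c=b] ρ[f/g](S)) → 3
  T → 4
  ((π[c](ρ[b/d](R)) ⋈[c=b] ρ[f/g](S)) ⋈[f=h] T) → 1

== RESULT ==
c | f | b | v | h
5 | 6 | 5 | p | 6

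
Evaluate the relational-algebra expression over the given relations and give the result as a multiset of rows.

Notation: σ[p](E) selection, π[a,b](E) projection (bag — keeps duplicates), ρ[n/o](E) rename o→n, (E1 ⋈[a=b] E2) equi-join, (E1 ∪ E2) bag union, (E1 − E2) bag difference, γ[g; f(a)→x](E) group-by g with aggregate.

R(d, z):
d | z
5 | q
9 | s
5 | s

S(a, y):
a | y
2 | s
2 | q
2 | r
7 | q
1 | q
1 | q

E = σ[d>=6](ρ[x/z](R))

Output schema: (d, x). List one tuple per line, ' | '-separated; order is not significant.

Per-node cardinality:
  R → 3
  ρ[x/z](R) → 3
  σ[d>=6](ρ[x/z](R)) → 1

== RESULT ==
d | x
9 | s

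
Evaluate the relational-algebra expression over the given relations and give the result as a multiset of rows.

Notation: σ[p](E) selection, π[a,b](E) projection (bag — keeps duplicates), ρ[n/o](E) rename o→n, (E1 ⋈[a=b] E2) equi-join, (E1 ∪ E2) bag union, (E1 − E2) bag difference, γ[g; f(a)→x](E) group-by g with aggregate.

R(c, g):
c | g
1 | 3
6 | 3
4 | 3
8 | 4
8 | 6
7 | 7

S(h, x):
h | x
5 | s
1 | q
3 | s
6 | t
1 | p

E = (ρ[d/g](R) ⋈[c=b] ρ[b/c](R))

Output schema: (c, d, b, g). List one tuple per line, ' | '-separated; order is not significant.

Stepwise |·|:
  R → 6
  ρ[d/g](R) → 6
  R → 6
  ρ[b/c](R) → 6
  (ρ[d/g](R) ⋈[c=b] ρ[b/c](R)) → 8

== RESULT ==
c | d | b | g
1 | 3 | 1 | 3
4 | 3 | 4 | 3
6 | 3 | 6 | 3
7 | 7 | 7 | 7
8 | 4 | 8 | 4
8 | 4 | 8 | 6
8 | 6 | 8 | 4
8 | 6 | 8 | 6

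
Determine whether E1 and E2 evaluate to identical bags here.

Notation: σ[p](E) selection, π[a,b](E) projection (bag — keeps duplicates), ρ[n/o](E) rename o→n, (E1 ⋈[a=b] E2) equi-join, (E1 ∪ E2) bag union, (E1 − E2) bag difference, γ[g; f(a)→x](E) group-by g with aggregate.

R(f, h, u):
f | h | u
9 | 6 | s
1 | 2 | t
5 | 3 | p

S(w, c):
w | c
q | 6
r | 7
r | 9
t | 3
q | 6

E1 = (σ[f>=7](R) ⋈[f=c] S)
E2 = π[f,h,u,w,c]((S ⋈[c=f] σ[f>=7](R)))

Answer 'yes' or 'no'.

E1 row counts bottom-up:
  R → 3
  σ[f>=7](R) → 1
  S → 5
  (σ[f>=7](R) ⋈[f=c] S) → 1
E2 row counts bottom-up:
  S → 5
  R → 3
  σ[f>=7](R) → 1
  (S ⋈[c=f] σ[f>=7](R)) → 1
  π[f,h,u,w,c]((S ⋈[c=f] σ[f>=7](R))) → 1

E1 and E2 produce the same multiset:
f | h | u | w | c
9 | 6 | s | r | 9

yes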